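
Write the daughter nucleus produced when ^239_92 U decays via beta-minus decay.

Beta-minus decay: mass number changes by +0, atomic number by +1.
A: 239 = 239; Z: 92 + 1 = 93.
Z = 93 is neptunium, so the daughter is ^239_93 Np.

Np-239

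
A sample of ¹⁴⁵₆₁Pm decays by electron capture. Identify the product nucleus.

Nd-145

Electron capture: mass number changes by +0, atomic number by -1.
A: 145 = 145; Z: 61 − 1 = 60.
Z = 60 is neodymium, so the daughter is ¹⁴⁵₆₀Nd.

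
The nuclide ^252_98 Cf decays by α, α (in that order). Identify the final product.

Pu-244

Start: (A, Z) = (252, 98).
After α: (248, 96).
After α: (244, 94).
Z = 94 is plutonium.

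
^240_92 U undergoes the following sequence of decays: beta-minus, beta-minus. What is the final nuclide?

Start: (A, Z) = (240, 92).
After β⁻: (240, 93).
After β⁻: (240, 94).
Z = 94 is plutonium.

Pu-240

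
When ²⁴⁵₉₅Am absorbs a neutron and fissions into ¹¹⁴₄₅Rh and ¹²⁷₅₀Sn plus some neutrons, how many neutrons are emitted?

5

Conserve mass number: 246 = 114 + 127 + k, so k = 246 − 241 = 5.
Check atomic number: 95 = 45 + 50 + 0 = 95. ✓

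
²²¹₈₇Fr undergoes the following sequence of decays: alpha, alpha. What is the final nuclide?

Start: (A, Z) = (221, 87).
After α: (217, 85).
After α: (213, 83).
Z = 83 is bismuth.

Bi-213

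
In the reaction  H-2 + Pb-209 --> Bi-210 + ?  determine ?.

Conserve mass number: 2 + 209 = 210 + A, so A = 1.
Conserve atomic number: 1 + 82 = 83 + Z, so Z = 0.
A = 1 and Z = 0 is n — a neutron.

neutron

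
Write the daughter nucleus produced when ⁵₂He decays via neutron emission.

He-4

Neutron emission: mass number changes by -1, atomic number by +0.
A: 5 − 1 = 4; Z: 2 = 2.
Z = 2 is helium, so the daughter is ⁴₂He.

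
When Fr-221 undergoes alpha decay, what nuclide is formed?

Alpha decay: mass number changes by -4, atomic number by -2.
A: 221 − 4 = 217; Z: 87 − 2 = 85.
Z = 85 is astatine, so the daughter is At-217.

At-217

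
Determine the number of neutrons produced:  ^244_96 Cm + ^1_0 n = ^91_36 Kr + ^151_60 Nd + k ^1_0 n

Conserve mass number: 245 = 91 + 151 + k, so k = 245 − 242 = 3.
Check atomic number: 96 = 36 + 60 + 0 = 96. ✓

3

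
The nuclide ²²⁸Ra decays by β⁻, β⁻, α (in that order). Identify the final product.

Ra-224

Start: (A, Z) = (228, 88).
After β⁻: (228, 89).
After β⁻: (228, 90).
After α: (224, 88).
Z = 88 is radium.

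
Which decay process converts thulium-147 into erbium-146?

proton emission

ΔA = 146 − 147 = -1; ΔZ = 68 − 69 = -1.
A drops by 1 and Z drops by 1 — a proton was emitted.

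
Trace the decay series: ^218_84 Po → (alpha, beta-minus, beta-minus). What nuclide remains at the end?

Po-214

Start: (A, Z) = (218, 84).
After α: (214, 82).
After β⁻: (214, 83).
After β⁻: (214, 84).
Z = 84 is polonium.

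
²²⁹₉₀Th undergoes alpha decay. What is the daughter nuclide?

Ra-225

Alpha decay: mass number changes by -4, atomic number by -2.
A: 229 − 4 = 225; Z: 90 − 2 = 88.
Z = 88 is radium, so the daughter is ²²⁵₈₈Ra.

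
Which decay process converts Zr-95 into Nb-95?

beta-minus decay

ΔA = 95 − 95 = 0; ΔZ = 41 − 40 = +1.
A is unchanged and Z rises by 1 — a neutron has become a proton (β⁻ decay).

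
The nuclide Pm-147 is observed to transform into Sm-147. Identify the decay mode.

beta-minus decay

ΔA = 147 − 147 = 0; ΔZ = 62 − 61 = +1.
A is unchanged and Z rises by 1 — a neutron has become a proton (β⁻ decay).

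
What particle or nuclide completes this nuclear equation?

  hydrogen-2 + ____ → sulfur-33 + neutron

P-32

Conserve mass number: 2 + A = 33 + 1, so A = 32.
Conserve atomic number: 1 + Z = 16 + 0, so Z = 15.
Z = 15 is phosphorus, so the species is phosphorus-32.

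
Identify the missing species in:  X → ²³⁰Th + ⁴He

U-234

Conserve mass number: A = 230 + 4, so A = 234.
Conserve atomic number: Z = 90 + 2, so Z = 92.
Z = 92 is uranium, so the species is ²³⁴U.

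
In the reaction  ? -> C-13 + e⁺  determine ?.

N-13

Conserve mass number: A = 13 + 0, so A = 13.
Conserve atomic number: Z = 6 + 1, so Z = 7.
Z = 7 is nitrogen, so the species is N-13.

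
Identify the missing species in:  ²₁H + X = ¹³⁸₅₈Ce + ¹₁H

Conserve mass number: 2 + A = 138 + 1, so A = 137.
Conserve atomic number: 1 + Z = 58 + 1, so Z = 58.
Z = 58 is cerium, so the species is ¹³⁷₅₈Ce.

Ce-137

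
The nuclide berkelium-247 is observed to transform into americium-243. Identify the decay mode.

alpha decay

ΔA = 243 − 247 = -4; ΔZ = 95 − 97 = -2.
A drops by 4 and Z drops by 2 — the signature of alpha emission.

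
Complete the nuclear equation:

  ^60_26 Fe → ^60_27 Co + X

beta-minus particle

Conserve mass number: 60 = 60 + A, so A = 0.
Conserve atomic number: 26 = 27 + Z, so Z = -1.
A = 0 and Z = -1 is ^0_-1 e — a beta-minus particle.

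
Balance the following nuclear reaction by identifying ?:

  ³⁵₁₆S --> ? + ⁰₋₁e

Conserve mass number: 35 = A + 0, so A = 35.
Conserve atomic number: 16 = Z − 1, so Z = 17.
Z = 17 is chlorine, so the species is ³⁵₁₇Cl.

Cl-35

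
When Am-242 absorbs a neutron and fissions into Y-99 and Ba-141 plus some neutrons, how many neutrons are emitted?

3

Conserve mass number: 243 = 99 + 141 + k, so k = 243 − 240 = 3.
Check atomic number: 95 = 39 + 56 + 0 = 95. ✓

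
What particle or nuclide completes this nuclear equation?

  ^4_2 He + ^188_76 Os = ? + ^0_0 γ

Pt-192

Conserve mass number: 4 + 188 = A + 0, so A = 192.
Conserve atomic number: 2 + 76 = Z + 0, so Z = 78.
Z = 78 is platinum, so the species is ^192_78 Pt.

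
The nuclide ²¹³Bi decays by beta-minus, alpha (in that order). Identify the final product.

Pb-209

Start: (A, Z) = (213, 83).
After β⁻: (213, 84).
After α: (209, 82).
Z = 82 is lead.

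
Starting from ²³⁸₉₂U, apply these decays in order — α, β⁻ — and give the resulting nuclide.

Pa-234

Start: (A, Z) = (238, 92).
After α: (234, 90).
After β⁻: (234, 91).
Z = 91 is protactinium.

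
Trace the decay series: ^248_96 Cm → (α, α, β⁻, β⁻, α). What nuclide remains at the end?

Start: (A, Z) = (248, 96).
After α: (244, 94).
After α: (240, 92).
After β⁻: (240, 93).
After β⁻: (240, 94).
After α: (236, 92).
Z = 92 is uranium.

U-236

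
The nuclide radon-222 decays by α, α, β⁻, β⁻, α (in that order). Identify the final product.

Start: (A, Z) = (222, 86).
After α: (218, 84).
After α: (214, 82).
After β⁻: (214, 83).
After β⁻: (214, 84).
After α: (210, 82).
Z = 82 is lead.

Pb-210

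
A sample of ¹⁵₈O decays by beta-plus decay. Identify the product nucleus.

N-15

Beta-plus decay: mass number changes by +0, atomic number by -1.
A: 15 = 15; Z: 8 − 1 = 7.
Z = 7 is nitrogen, so the daughter is ¹⁵₇N.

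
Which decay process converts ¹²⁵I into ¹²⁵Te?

beta-plus decay or electron capture

ΔA = 125 − 125 = 0; ΔZ = 52 − 53 = -1.
A is unchanged and Z drops by 1 — a proton has become a neutron (β⁺ emission or electron capture).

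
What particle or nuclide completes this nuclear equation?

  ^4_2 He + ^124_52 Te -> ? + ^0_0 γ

Xe-128

Conserve mass number: 4 + 124 = A + 0, so A = 128.
Conserve atomic number: 2 + 52 = Z + 0, so Z = 54.
Z = 54 is xenon, so the species is ^128_54 Xe.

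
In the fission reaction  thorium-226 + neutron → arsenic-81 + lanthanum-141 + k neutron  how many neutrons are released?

Conserve mass number: 227 = 81 + 141 + k, so k = 227 − 222 = 5.
Check atomic number: 90 = 33 + 57 + 0 = 90. ✓

5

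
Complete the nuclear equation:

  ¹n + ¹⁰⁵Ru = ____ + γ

Conserve mass number: 1 + 105 = A + 0, so A = 106.
Conserve atomic number: 0 + 44 = Z + 0, so Z = 44.
Z = 44 is ruthenium, so the species is ¹⁰⁶Ru.

Ru-106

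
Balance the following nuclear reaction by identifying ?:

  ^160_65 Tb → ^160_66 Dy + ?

beta-minus particle

Conserve mass number: 160 = 160 + A, so A = 0.
Conserve atomic number: 65 = 66 + Z, so Z = -1.
A = 0 and Z = -1 is ^0_-1 e — a beta-minus particle.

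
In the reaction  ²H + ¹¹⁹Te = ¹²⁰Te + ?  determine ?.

Conserve mass number: 2 + 119 = 120 + A, so A = 1.
Conserve atomic number: 1 + 52 = 52 + Z, so Z = 1.
A = 1 and Z = 1 is ¹H — a proton.

proton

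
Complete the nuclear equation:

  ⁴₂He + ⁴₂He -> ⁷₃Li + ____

proton

Conserve mass number: 4 + 4 = 7 + A, so A = 1.
Conserve atomic number: 2 + 2 = 3 + Z, so Z = 1.
A = 1 and Z = 1 is ¹₁H — a proton.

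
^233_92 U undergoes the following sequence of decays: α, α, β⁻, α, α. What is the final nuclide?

At-217

Start: (A, Z) = (233, 92).
After α: (229, 90).
After α: (225, 88).
After β⁻: (225, 89).
After α: (221, 87).
After α: (217, 85).
Z = 85 is astatine.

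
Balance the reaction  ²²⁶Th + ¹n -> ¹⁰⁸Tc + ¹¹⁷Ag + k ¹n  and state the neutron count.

Conserve mass number: 227 = 108 + 117 + k, so k = 227 − 225 = 2.
Check atomic number: 90 = 43 + 47 + 0 = 90. ✓

2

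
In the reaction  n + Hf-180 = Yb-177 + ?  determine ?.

Conserve mass number: 1 + 180 = 177 + A, so A = 4.
Conserve atomic number: 0 + 72 = 70 + Z, so Z = 2.
A = 4 and Z = 2 is He-4 — an alpha particle.

alpha particle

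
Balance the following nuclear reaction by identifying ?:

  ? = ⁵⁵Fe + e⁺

Co-55

Conserve mass number: A = 55 + 0, so A = 55.
Conserve atomic number: Z = 26 + 1, so Z = 27.
Z = 27 is cobalt, so the species is ⁵⁵Co.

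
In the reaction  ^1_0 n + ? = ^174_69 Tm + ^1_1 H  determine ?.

Yb-174

Conserve mass number: 1 + A = 174 + 1, so A = 174.
Conserve atomic number: 0 + Z = 69 + 1, so Z = 70.
Z = 70 is ytterbium, so the species is ^174_70 Yb.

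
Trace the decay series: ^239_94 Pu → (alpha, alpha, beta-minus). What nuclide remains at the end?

Start: (A, Z) = (239, 94).
After α: (235, 92).
After α: (231, 90).
After β⁻: (231, 91).
Z = 91 is protactinium.

Pa-231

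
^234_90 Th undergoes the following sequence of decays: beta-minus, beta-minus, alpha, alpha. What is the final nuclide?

Start: (A, Z) = (234, 90).
After β⁻: (234, 91).
After β⁻: (234, 92).
After α: (230, 90).
After α: (226, 88).
Z = 88 is radium.

Ra-226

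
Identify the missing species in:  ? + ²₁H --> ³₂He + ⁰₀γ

proton

Conserve mass number: A + 2 = 3 + 0, so A = 1.
Conserve atomic number: Z + 1 = 2 + 0, so Z = 1.
A = 1 and Z = 1 is ¹₁H — a proton.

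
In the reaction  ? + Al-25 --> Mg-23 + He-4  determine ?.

deuteron

Conserve mass number: A + 25 = 23 + 4, so A = 2.
Conserve atomic number: Z + 13 = 12 + 2, so Z = 1.
A = 2 and Z = 1 is H-2 — a deuteron.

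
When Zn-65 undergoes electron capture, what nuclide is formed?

Electron capture: mass number changes by +0, atomic number by -1.
A: 65 = 65; Z: 30 − 1 = 29.
Z = 29 is copper, so the daughter is Cu-65.

Cu-65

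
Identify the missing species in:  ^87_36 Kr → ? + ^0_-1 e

Rb-87

Conserve mass number: 87 = A + 0, so A = 87.
Conserve atomic number: 36 = Z − 1, so Z = 37.
Z = 37 is rubidium, so the species is ^87_37 Rb.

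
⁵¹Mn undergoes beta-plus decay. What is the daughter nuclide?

Beta-plus decay: mass number changes by +0, atomic number by -1.
A: 51 = 51; Z: 25 − 1 = 24.
Z = 24 is chromium, so the daughter is ⁵¹Cr.

Cr-51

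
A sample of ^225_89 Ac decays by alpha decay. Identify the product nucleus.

Alpha decay: mass number changes by -4, atomic number by -2.
A: 225 − 4 = 221; Z: 89 − 2 = 87.
Z = 87 is francium, so the daughter is ^221_87 Fr.

Fr-221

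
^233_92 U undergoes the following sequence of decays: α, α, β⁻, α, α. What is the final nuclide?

Start: (A, Z) = (233, 92).
After α: (229, 90).
After α: (225, 88).
After β⁻: (225, 89).
After α: (221, 87).
After α: (217, 85).
Z = 85 is astatine.

At-217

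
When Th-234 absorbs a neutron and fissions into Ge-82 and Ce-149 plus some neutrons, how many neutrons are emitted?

4

Conserve mass number: 235 = 82 + 149 + k, so k = 235 − 231 = 4.
Check atomic number: 90 = 32 + 58 + 0 = 90. ✓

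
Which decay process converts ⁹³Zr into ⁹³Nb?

ΔA = 93 − 93 = 0; ΔZ = 41 − 40 = +1.
A is unchanged and Z rises by 1 — a neutron has become a proton (β⁻ decay).

beta-minus decay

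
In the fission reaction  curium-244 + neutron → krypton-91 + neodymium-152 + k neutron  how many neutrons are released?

Conserve mass number: 245 = 91 + 152 + k, so k = 245 − 243 = 2.
Check atomic number: 96 = 36 + 60 + 0 = 96. ✓

2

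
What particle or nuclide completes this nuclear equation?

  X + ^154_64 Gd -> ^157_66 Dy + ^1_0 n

alpha particle

Conserve mass number: A + 154 = 157 + 1, so A = 4.
Conserve atomic number: Z + 64 = 66 + 0, so Z = 2.
A = 4 and Z = 2 is ^4_2 He — an alpha particle.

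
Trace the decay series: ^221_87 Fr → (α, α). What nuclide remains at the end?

Start: (A, Z) = (221, 87).
After α: (217, 85).
After α: (213, 83).
Z = 83 is bismuth.

Bi-213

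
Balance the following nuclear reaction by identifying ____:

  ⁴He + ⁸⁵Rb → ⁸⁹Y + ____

Conserve mass number: 4 + 85 = 89 + A, so A = 0.
Conserve atomic number: 2 + 37 = 39 + Z, so Z = 0.
A = 0 and Z = 0 is γ — a gamma ray.

gamma ray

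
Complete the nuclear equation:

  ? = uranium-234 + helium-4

Pu-238

Conserve mass number: A = 234 + 4, so A = 238.
Conserve atomic number: Z = 92 + 2, so Z = 94.
Z = 94 is plutonium, so the species is plutonium-238.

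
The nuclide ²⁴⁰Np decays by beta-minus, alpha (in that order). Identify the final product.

U-236

Start: (A, Z) = (240, 93).
After β⁻: (240, 94).
After α: (236, 92).
Z = 92 is uranium.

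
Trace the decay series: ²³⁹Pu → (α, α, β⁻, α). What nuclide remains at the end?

Start: (A, Z) = (239, 94).
After α: (235, 92).
After α: (231, 90).
After β⁻: (231, 91).
After α: (227, 89).
Z = 89 is actinium.

Ac-227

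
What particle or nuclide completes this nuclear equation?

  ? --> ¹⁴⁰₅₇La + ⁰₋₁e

Ba-140

Conserve mass number: A = 140 + 0, so A = 140.
Conserve atomic number: Z = 57 − 1, so Z = 56.
Z = 56 is barium, so the species is ¹⁴⁰₅₆Ba.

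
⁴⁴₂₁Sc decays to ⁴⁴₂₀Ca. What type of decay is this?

ΔA = 44 − 44 = 0; ΔZ = 20 − 21 = -1.
A is unchanged and Z drops by 1 — a proton has become a neutron (β⁺ emission or electron capture).

beta-plus decay or electron capture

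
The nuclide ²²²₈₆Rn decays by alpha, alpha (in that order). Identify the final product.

Start: (A, Z) = (222, 86).
After α: (218, 84).
After α: (214, 82).
Z = 82 is lead.

Pb-214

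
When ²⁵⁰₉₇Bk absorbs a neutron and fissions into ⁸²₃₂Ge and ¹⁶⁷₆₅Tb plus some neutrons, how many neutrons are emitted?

Conserve mass number: 251 = 82 + 167 + k, so k = 251 − 249 = 2.
Check atomic number: 97 = 32 + 65 + 0 = 97. ✓

2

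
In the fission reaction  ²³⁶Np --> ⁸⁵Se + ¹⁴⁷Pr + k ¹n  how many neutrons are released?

Conserve mass number: 236 = 85 + 147 + k, so k = 236 − 232 = 4.
Check atomic number: 93 = 34 + 59 + 0 = 93. ✓

4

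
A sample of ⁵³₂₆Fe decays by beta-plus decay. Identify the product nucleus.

Mn-53

Beta-plus decay: mass number changes by +0, atomic number by -1.
A: 53 = 53; Z: 26 − 1 = 25.
Z = 25 is manganese, so the daughter is ⁵³₂₅Mn.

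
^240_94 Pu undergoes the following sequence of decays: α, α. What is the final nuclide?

Th-232

Start: (A, Z) = (240, 94).
After α: (236, 92).
After α: (232, 90).
Z = 90 is thorium.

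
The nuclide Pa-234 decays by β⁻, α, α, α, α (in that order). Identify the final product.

Start: (A, Z) = (234, 91).
After β⁻: (234, 92).
After α: (230, 90).
After α: (226, 88).
After α: (222, 86).
After α: (218, 84).
Z = 84 is polonium.

Po-218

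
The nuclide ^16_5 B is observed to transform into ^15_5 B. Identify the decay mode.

ΔA = 15 − 16 = -1; ΔZ = 5 − 5 = +0.
A drops by 1 with Z unchanged — a neutron was emitted.

neutron emission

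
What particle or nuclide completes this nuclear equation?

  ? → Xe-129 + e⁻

Conserve mass number: A = 129 + 0, so A = 129.
Conserve atomic number: Z = 54 − 1, so Z = 53.
Z = 53 is iodine, so the species is I-129.

I-129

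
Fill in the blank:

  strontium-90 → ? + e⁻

Y-90

Conserve mass number: 90 = A + 0, so A = 90.
Conserve atomic number: 38 = Z − 1, so Z = 39.
Z = 39 is yttrium, so the species is yttrium-90.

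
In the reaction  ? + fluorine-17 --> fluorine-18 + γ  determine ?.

neutron

Conserve mass number: A + 17 = 18 + 0, so A = 1.
Conserve atomic number: Z + 9 = 9 + 0, so Z = 0.
A = 1 and Z = 0 is neutron — a neutron.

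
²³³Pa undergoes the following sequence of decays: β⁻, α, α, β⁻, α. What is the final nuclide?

Start: (A, Z) = (233, 91).
After β⁻: (233, 92).
After α: (229, 90).
After α: (225, 88).
After β⁻: (225, 89).
After α: (221, 87).
Z = 87 is francium.

Fr-221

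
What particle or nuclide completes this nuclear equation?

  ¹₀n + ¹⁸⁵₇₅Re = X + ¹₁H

W-185

Conserve mass number: 1 + 185 = A + 1, so A = 185.
Conserve atomic number: 0 + 75 = Z + 1, so Z = 74.
Z = 74 is tungsten, so the species is ¹⁸⁵₇₄W.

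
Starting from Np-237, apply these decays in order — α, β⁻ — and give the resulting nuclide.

U-233

Start: (A, Z) = (237, 93).
After α: (233, 91).
After β⁻: (233, 92).
Z = 92 is uranium.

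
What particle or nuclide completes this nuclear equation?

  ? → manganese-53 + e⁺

Conserve mass number: A = 53 + 0, so A = 53.
Conserve atomic number: Z = 25 + 1, so Z = 26.
Z = 26 is iron, so the species is iron-53.

Fe-53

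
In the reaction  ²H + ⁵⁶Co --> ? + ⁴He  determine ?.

Fe-54

Conserve mass number: 2 + 56 = A + 4, so A = 54.
Conserve atomic number: 1 + 27 = Z + 2, so Z = 26.
Z = 26 is iron, so the species is ⁵⁴Fe.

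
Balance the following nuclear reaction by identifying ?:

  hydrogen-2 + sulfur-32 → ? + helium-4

Conserve mass number: 2 + 32 = A + 4, so A = 30.
Conserve atomic number: 1 + 16 = Z + 2, so Z = 15.
Z = 15 is phosphorus, so the species is phosphorus-30.

P-30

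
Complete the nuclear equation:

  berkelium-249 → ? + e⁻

Cf-249

Conserve mass number: 249 = A + 0, so A = 249.
Conserve atomic number: 97 = Z − 1, so Z = 98.
Z = 98 is californium, so the species is californium-249.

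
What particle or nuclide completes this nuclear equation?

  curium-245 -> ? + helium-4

Pu-241

Conserve mass number: 245 = A + 4, so A = 241.
Conserve atomic number: 96 = Z + 2, so Z = 94.
Z = 94 is plutonium, so the species is plutonium-241.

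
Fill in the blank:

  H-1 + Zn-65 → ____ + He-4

Conserve mass number: 1 + 65 = A + 4, so A = 62.
Conserve atomic number: 1 + 30 = Z + 2, so Z = 29.
Z = 29 is copper, so the species is Cu-62.

Cu-62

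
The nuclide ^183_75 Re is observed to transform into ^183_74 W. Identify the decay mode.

beta-plus decay or electron capture

ΔA = 183 − 183 = 0; ΔZ = 74 − 75 = -1.
A is unchanged and Z drops by 1 — a proton has become a neutron (β⁺ emission or electron capture).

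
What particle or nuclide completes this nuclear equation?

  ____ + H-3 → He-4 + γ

proton

Conserve mass number: A + 3 = 4 + 0, so A = 1.
Conserve atomic number: Z + 1 = 2 + 0, so Z = 1.
A = 1 and Z = 1 is H-1 — a proton.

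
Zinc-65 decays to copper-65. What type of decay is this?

beta-plus decay or electron capture

ΔA = 65 − 65 = 0; ΔZ = 29 − 30 = -1.
A is unchanged and Z drops by 1 — a proton has become a neutron (β⁺ emission or electron capture).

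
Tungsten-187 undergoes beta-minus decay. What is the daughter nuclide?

Beta-minus decay: mass number changes by +0, atomic number by +1.
A: 187 = 187; Z: 74 + 1 = 75.
Z = 75 is rhenium, so the daughter is rhenium-187.

Re-187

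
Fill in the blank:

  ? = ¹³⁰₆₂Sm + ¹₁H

Eu-131

Conserve mass number: A = 130 + 1, so A = 131.
Conserve atomic number: Z = 62 + 1, so Z = 63.
Z = 63 is europium, so the species is ¹³¹₆₃Eu.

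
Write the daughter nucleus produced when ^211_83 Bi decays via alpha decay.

Alpha decay: mass number changes by -4, atomic number by -2.
A: 211 − 4 = 207; Z: 83 − 2 = 81.
Z = 81 is thallium, so the daughter is ^207_81 Tl.

Tl-207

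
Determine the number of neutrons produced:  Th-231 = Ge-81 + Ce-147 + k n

Conserve mass number: 231 = 81 + 147 + k, so k = 231 − 228 = 3.
Check atomic number: 90 = 32 + 58 + 0 = 90. ✓

3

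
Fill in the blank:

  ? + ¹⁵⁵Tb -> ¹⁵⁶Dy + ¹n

Conserve mass number: A + 155 = 156 + 1, so A = 2.
Conserve atomic number: Z + 65 = 66 + 0, so Z = 1.
A = 2 and Z = 1 is ²H — a deuteron.

deuteron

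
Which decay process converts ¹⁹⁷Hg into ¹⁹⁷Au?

ΔA = 197 − 197 = 0; ΔZ = 79 − 80 = -1.
A is unchanged and Z drops by 1 — a proton has become a neutron (β⁺ emission or electron capture).

beta-plus decay or electron capture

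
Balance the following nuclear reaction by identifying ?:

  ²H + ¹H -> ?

He-3

Conserve mass number: 2 + 1 = A, so A = 3.
Conserve atomic number: 1 + 1 = Z, so Z = 2.
Z = 2 is helium, so the species is ³He.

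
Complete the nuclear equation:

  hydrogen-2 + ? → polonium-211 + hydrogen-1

Conserve mass number: 2 + A = 211 + 1, so A = 210.
Conserve atomic number: 1 + Z = 84 + 1, so Z = 84.
Z = 84 is polonium, so the species is polonium-210.

Po-210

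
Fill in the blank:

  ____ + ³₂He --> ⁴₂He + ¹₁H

Conserve mass number: A + 3 = 4 + 1, so A = 2.
Conserve atomic number: Z + 2 = 2 + 1, so Z = 1.
A = 2 and Z = 1 is ²₁H — a deuteron.

deuteron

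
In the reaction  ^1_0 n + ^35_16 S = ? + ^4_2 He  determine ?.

Conserve mass number: 1 + 35 = A + 4, so A = 32.
Conserve atomic number: 0 + 16 = Z + 2, so Z = 14.
Z = 14 is silicon, so the species is ^32_14 Si.

Si-32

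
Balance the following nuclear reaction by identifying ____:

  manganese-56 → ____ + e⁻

Fe-56

Conserve mass number: 56 = A + 0, so A = 56.
Conserve atomic number: 25 = Z − 1, so Z = 26.
Z = 26 is iron, so the species is iron-56.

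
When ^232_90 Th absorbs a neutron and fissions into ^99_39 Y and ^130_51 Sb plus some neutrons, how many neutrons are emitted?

4

Conserve mass number: 233 = 99 + 130 + k, so k = 233 − 229 = 4.
Check atomic number: 90 = 39 + 51 + 0 = 90. ✓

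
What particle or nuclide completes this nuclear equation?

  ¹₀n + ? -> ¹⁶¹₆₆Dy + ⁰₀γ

Dy-160

Conserve mass number: 1 + A = 161 + 0, so A = 160.
Conserve atomic number: 0 + Z = 66 + 0, so Z = 66.
Z = 66 is dysprosium, so the species is ¹⁶⁰₆₆Dy.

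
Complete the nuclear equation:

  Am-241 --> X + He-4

Np-237

Conserve mass number: 241 = A + 4, so A = 237.
Conserve atomic number: 95 = Z + 2, so Z = 93.
Z = 93 is neptunium, so the species is Np-237.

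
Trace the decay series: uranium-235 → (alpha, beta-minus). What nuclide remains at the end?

Pa-231

Start: (A, Z) = (235, 92).
After α: (231, 90).
After β⁻: (231, 91).
Z = 91 is protactinium.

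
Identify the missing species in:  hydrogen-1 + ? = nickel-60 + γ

Conserve mass number: 1 + A = 60 + 0, so A = 59.
Conserve atomic number: 1 + Z = 28 + 0, so Z = 27.
Z = 27 is cobalt, so the species is cobalt-59.

Co-59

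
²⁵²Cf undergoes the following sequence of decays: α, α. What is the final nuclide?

Start: (A, Z) = (252, 98).
After α: (248, 96).
After α: (244, 94).
Z = 94 is plutonium.

Pu-244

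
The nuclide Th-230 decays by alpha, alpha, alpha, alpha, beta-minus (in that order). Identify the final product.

Bi-214

Start: (A, Z) = (230, 90).
After α: (226, 88).
After α: (222, 86).
After α: (218, 84).
After α: (214, 82).
After β⁻: (214, 83).
Z = 83 is bismuth.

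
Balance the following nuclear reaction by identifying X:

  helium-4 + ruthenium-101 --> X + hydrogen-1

Rh-104

Conserve mass number: 4 + 101 = A + 1, so A = 104.
Conserve atomic number: 2 + 44 = Z + 1, so Z = 45.
Z = 45 is rhodium, so the species is rhodium-104.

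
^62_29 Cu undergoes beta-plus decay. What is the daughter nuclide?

Ni-62

Beta-plus decay: mass number changes by +0, atomic number by -1.
A: 62 = 62; Z: 29 − 1 = 28.
Z = 28 is nickel, so the daughter is ^62_28 Ni.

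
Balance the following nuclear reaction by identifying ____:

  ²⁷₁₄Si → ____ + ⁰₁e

Conserve mass number: 27 = A + 0, so A = 27.
Conserve atomic number: 14 = Z + 1, so Z = 13.
Z = 13 is aluminium, so the species is ²⁷₁₃Al.

Al-27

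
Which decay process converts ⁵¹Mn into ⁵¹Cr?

beta-plus decay or electron capture

ΔA = 51 − 51 = 0; ΔZ = 24 − 25 = -1.
A is unchanged and Z drops by 1 — a proton has become a neutron (β⁺ emission or electron capture).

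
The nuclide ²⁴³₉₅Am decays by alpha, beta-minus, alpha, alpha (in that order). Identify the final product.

Start: (A, Z) = (243, 95).
After α: (239, 93).
After β⁻: (239, 94).
After α: (235, 92).
After α: (231, 90).
Z = 90 is thorium.

Th-231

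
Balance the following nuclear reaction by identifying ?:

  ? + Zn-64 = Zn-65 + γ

Conserve mass number: A + 64 = 65 + 0, so A = 1.
Conserve atomic number: Z + 30 = 30 + 0, so Z = 0.
A = 1 and Z = 0 is n — a neutron.

neutron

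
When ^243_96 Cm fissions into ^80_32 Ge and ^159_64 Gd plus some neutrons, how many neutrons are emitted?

Conserve mass number: 243 = 80 + 159 + k, so k = 243 − 239 = 4.
Check atomic number: 96 = 32 + 64 + 0 = 96. ✓

4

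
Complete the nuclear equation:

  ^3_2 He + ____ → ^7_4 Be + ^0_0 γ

alpha particle

Conserve mass number: 3 + A = 7 + 0, so A = 4.
Conserve atomic number: 2 + Z = 4 + 0, so Z = 2.
A = 4 and Z = 2 is ^4_2 He — an alpha particle.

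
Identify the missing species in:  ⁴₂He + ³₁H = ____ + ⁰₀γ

Conserve mass number: 4 + 3 = A + 0, so A = 7.
Conserve atomic number: 2 + 1 = Z + 0, so Z = 3.
Z = 3 is lithium, so the species is ⁷₃Li.

Li-7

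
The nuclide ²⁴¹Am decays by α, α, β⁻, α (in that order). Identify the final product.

Start: (A, Z) = (241, 95).
After α: (237, 93).
After α: (233, 91).
After β⁻: (233, 92).
After α: (229, 90).
Z = 90 is thorium.

Th-229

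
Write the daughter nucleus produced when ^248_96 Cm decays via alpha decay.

Alpha decay: mass number changes by -4, atomic number by -2.
A: 248 − 4 = 244; Z: 96 − 2 = 94.
Z = 94 is plutonium, so the daughter is ^244_94 Pu.

Pu-244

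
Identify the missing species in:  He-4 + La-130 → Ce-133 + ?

Conserve mass number: 4 + 130 = 133 + A, so A = 1.
Conserve atomic number: 2 + 57 = 58 + Z, so Z = 1.
A = 1 and Z = 1 is H-1 — a proton.

proton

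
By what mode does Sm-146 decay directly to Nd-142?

alpha decay

ΔA = 142 − 146 = -4; ΔZ = 60 − 62 = -2.
A drops by 4 and Z drops by 2 — the signature of alpha emission.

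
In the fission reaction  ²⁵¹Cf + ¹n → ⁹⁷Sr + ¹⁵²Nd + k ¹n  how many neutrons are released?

3

Conserve mass number: 252 = 97 + 152 + k, so k = 252 − 249 = 3.
Check atomic number: 98 = 38 + 60 + 0 = 98. ✓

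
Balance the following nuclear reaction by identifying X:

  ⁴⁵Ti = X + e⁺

Conserve mass number: 45 = A + 0, so A = 45.
Conserve atomic number: 22 = Z + 1, so Z = 21.
Z = 21 is scandium, so the species is ⁴⁵Sc.

Sc-45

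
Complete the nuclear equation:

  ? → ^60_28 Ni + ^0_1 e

Cu-60

Conserve mass number: A = 60 + 0, so A = 60.
Conserve atomic number: Z = 28 + 1, so Z = 29.
Z = 29 is copper, so the species is ^60_29 Cu.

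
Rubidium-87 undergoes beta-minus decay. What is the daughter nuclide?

Beta-minus decay: mass number changes by +0, atomic number by +1.
A: 87 = 87; Z: 37 + 1 = 38.
Z = 38 is strontium, so the daughter is strontium-87.

Sr-87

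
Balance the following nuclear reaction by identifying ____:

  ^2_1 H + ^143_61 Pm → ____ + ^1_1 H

Pm-144

Conserve mass number: 2 + 143 = A + 1, so A = 144.
Conserve atomic number: 1 + 61 = Z + 1, so Z = 61.
Z = 61 is promethium, so the species is ^144_61 Pm.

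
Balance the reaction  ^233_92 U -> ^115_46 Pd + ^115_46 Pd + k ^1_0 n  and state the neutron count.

Conserve mass number: 233 = 115 + 115 + k, so k = 233 − 230 = 3.
Check atomic number: 92 = 46 + 46 + 0 = 92. ✓

3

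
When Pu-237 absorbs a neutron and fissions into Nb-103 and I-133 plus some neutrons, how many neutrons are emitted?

2

Conserve mass number: 238 = 103 + 133 + k, so k = 238 − 236 = 2.
Check atomic number: 94 = 41 + 53 + 0 = 94. ✓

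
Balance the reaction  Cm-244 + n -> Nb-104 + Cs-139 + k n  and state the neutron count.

2

Conserve mass number: 245 = 104 + 139 + k, so k = 245 − 243 = 2.
Check atomic number: 96 = 41 + 55 + 0 = 96. ✓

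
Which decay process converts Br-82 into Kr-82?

ΔA = 82 − 82 = 0; ΔZ = 36 − 35 = +1.
A is unchanged and Z rises by 1 — a neutron has become a proton (β⁻ decay).

beta-minus decay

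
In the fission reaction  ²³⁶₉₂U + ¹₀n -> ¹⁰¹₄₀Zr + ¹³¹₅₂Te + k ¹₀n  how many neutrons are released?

5

Conserve mass number: 237 = 101 + 131 + k, so k = 237 − 232 = 5.
Check atomic number: 92 = 40 + 52 + 0 = 92. ✓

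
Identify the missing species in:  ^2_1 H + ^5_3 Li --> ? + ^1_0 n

Be-6

Conserve mass number: 2 + 5 = A + 1, so A = 6.
Conserve atomic number: 1 + 3 = Z + 0, so Z = 4.
Z = 4 is beryllium, so the species is ^6_4 Be.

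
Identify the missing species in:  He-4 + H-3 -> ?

Conserve mass number: 4 + 3 = A, so A = 7.
Conserve atomic number: 2 + 1 = Z, so Z = 3.
Z = 3 is lithium, so the species is Li-7.

Li-7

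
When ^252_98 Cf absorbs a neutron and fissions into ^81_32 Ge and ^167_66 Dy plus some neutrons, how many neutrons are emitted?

5

Conserve mass number: 253 = 81 + 167 + k, so k = 253 − 248 = 5.
Check atomic number: 98 = 32 + 66 + 0 = 98. ✓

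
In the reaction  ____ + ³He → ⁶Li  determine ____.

triton

Conserve mass number: A + 3 = 6, so A = 3.
Conserve atomic number: Z + 2 = 3, so Z = 1.
A = 3 and Z = 1 is ³H — a triton.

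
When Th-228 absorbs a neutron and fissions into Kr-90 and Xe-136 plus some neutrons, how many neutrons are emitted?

3

Conserve mass number: 229 = 90 + 136 + k, so k = 229 − 226 = 3.
Check atomic number: 90 = 36 + 54 + 0 = 90. ✓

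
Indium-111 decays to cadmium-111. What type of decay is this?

beta-plus decay or electron capture

ΔA = 111 − 111 = 0; ΔZ = 48 − 49 = -1.
A is unchanged and Z drops by 1 — a proton has become a neutron (β⁺ emission or electron capture).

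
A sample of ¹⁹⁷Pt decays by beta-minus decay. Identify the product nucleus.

Au-197

Beta-minus decay: mass number changes by +0, atomic number by +1.
A: 197 = 197; Z: 78 + 1 = 79.
Z = 79 is gold, so the daughter is ¹⁹⁷Au.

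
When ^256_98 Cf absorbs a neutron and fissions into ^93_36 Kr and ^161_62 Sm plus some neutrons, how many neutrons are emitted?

Conserve mass number: 257 = 93 + 161 + k, so k = 257 − 254 = 3.
Check atomic number: 98 = 36 + 62 + 0 = 98. ✓

3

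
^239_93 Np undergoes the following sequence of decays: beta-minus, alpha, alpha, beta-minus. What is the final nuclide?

Pa-231

Start: (A, Z) = (239, 93).
After β⁻: (239, 94).
After α: (235, 92).
After α: (231, 90).
After β⁻: (231, 91).
Z = 91 is protactinium.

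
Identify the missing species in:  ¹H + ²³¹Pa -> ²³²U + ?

gamma ray

Conserve mass number: 1 + 231 = 232 + A, so A = 0.
Conserve atomic number: 1 + 91 = 92 + Z, so Z = 0.
A = 0 and Z = 0 is γ — a gamma ray.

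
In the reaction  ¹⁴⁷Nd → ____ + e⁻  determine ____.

Pm-147

Conserve mass number: 147 = A + 0, so A = 147.
Conserve atomic number: 60 = Z − 1, so Z = 61.
Z = 61 is promethium, so the species is ¹⁴⁷Pm.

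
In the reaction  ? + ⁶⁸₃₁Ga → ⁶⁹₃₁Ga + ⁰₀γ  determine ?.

neutron

Conserve mass number: A + 68 = 69 + 0, so A = 1.
Conserve atomic number: Z + 31 = 31 + 0, so Z = 0.
A = 1 and Z = 0 is ¹₀n — a neutron.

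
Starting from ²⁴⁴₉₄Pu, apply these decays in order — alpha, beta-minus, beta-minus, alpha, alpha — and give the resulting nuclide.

Start: (A, Z) = (244, 94).
After α: (240, 92).
After β⁻: (240, 93).
After β⁻: (240, 94).
After α: (236, 92).
After α: (232, 90).
Z = 90 is thorium.

Th-232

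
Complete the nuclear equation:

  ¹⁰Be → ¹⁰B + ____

Conserve mass number: 10 = 10 + A, so A = 0.
Conserve atomic number: 4 = 5 + Z, so Z = -1.
A = 0 and Z = -1 is e⁻ — a beta-minus particle.

beta-minus particle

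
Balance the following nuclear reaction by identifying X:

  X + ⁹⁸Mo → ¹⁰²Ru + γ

Conserve mass number: A + 98 = 102 + 0, so A = 4.
Conserve atomic number: Z + 42 = 44 + 0, so Z = 2.
A = 4 and Z = 2 is ⁴He — an alpha particle.

alpha particle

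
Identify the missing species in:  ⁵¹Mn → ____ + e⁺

Cr-51

Conserve mass number: 51 = A + 0, so A = 51.
Conserve atomic number: 25 = Z + 1, so Z = 24.
Z = 24 is chromium, so the species is ⁵¹Cr.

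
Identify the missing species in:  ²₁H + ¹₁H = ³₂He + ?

Conserve mass number: 2 + 1 = 3 + A, so A = 0.
Conserve atomic number: 1 + 1 = 2 + Z, so Z = 0.
A = 0 and Z = 0 is ⁰₀γ — a gamma ray.

gamma ray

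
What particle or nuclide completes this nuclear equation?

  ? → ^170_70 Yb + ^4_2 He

Conserve mass number: A = 170 + 4, so A = 174.
Conserve atomic number: Z = 70 + 2, so Z = 72.
Z = 72 is hafnium, so the species is ^174_72 Hf.

Hf-174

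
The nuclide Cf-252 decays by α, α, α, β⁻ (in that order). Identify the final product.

Np-240

Start: (A, Z) = (252, 98).
After α: (248, 96).
After α: (244, 94).
After α: (240, 92).
After β⁻: (240, 93).
Z = 93 is neptunium.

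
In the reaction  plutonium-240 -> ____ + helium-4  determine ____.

U-236

Conserve mass number: 240 = A + 4, so A = 236.
Conserve atomic number: 94 = Z + 2, so Z = 92.
Z = 92 is uranium, so the species is uranium-236.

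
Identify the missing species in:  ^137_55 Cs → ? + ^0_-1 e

Conserve mass number: 137 = A + 0, so A = 137.
Conserve atomic number: 55 = Z − 1, so Z = 56.
Z = 56 is barium, so the species is ^137_56 Ba.

Ba-137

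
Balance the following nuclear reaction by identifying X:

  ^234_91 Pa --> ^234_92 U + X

beta-minus particle

Conserve mass number: 234 = 234 + A, so A = 0.
Conserve atomic number: 91 = 92 + Z, so Z = -1.
A = 0 and Z = -1 is ^0_-1 e — a beta-minus particle.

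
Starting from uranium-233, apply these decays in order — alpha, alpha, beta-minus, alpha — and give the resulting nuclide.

Start: (A, Z) = (233, 92).
After α: (229, 90).
After α: (225, 88).
After β⁻: (225, 89).
After α: (221, 87).
Z = 87 is francium.

Fr-221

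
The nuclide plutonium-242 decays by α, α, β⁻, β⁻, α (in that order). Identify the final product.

Start: (A, Z) = (242, 94).
After α: (238, 92).
After α: (234, 90).
After β⁻: (234, 91).
After β⁻: (234, 92).
After α: (230, 90).
Z = 90 is thorium.

Th-230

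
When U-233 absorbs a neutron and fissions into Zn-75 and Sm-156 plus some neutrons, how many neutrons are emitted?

Conserve mass number: 234 = 75 + 156 + k, so k = 234 − 231 = 3.
Check atomic number: 92 = 30 + 62 + 0 = 92. ✓

3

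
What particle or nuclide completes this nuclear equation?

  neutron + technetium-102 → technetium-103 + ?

gamma ray

Conserve mass number: 1 + 102 = 103 + A, so A = 0.
Conserve atomic number: 0 + 43 = 43 + Z, so Z = 0.
A = 0 and Z = 0 is γ — a gamma ray.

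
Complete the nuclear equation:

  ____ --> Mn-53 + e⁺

Fe-53

Conserve mass number: A = 53 + 0, so A = 53.
Conserve atomic number: Z = 25 + 1, so Z = 26.
Z = 26 is iron, so the species is Fe-53.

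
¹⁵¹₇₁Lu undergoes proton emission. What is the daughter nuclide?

Proton emission: mass number changes by -1, atomic number by -1.
A: 151 − 1 = 150; Z: 71 − 1 = 70.
Z = 70 is ytterbium, so the daughter is ¹⁵⁰₇₀Yb.

Yb-150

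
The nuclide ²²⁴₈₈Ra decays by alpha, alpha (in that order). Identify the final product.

Start: (A, Z) = (224, 88).
After α: (220, 86).
After α: (216, 84).
Z = 84 is polonium.

Po-216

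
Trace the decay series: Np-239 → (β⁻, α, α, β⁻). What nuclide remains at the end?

Pa-231

Start: (A, Z) = (239, 93).
After β⁻: (239, 94).
After α: (235, 92).
After α: (231, 90).
After β⁻: (231, 91).
Z = 91 is protactinium.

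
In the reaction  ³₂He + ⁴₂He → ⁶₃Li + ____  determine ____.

Conserve mass number: 3 + 4 = 6 + A, so A = 1.
Conserve atomic number: 2 + 2 = 3 + Z, so Z = 1.
A = 1 and Z = 1 is ¹₁H — a proton.

proton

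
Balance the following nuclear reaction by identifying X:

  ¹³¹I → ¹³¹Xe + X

beta-minus particle

Conserve mass number: 131 = 131 + A, so A = 0.
Conserve atomic number: 53 = 54 + Z, so Z = -1.
A = 0 and Z = -1 is e⁻ — a beta-minus particle.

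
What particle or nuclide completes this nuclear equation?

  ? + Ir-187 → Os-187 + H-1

neutron

Conserve mass number: A + 187 = 187 + 1, so A = 1.
Conserve atomic number: Z + 77 = 76 + 1, so Z = 0.
A = 1 and Z = 0 is n — a neutron.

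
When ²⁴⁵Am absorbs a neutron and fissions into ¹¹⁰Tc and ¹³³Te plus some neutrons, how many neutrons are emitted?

Conserve mass number: 246 = 110 + 133 + k, so k = 246 − 243 = 3.
Check atomic number: 95 = 43 + 52 + 0 = 95. ✓

3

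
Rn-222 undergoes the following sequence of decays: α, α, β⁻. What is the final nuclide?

Bi-214

Start: (A, Z) = (222, 86).
After α: (218, 84).
After α: (214, 82).
After β⁻: (214, 83).
Z = 83 is bismuth.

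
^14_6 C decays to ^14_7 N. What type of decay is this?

ΔA = 14 − 14 = 0; ΔZ = 7 − 6 = +1.
A is unchanged and Z rises by 1 — a neutron has become a proton (β⁻ decay).

beta-minus decay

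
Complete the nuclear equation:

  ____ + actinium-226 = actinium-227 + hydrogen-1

Conserve mass number: A + 226 = 227 + 1, so A = 2.
Conserve atomic number: Z + 89 = 89 + 1, so Z = 1.
A = 2 and Z = 1 is hydrogen-2 — a deuteron.

deuteron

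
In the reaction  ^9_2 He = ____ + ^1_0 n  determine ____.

He-8

Conserve mass number: 9 = A + 1, so A = 8.
Conserve atomic number: 2 = Z + 0, so Z = 2.
Z = 2 is helium, so the species is ^8_2 He.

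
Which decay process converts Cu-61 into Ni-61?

beta-plus decay or electron capture

ΔA = 61 − 61 = 0; ΔZ = 28 − 29 = -1.
A is unchanged and Z drops by 1 — a proton has become a neutron (β⁺ emission or electron capture).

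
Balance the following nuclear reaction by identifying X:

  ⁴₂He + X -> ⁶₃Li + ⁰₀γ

Conserve mass number: 4 + A = 6 + 0, so A = 2.
Conserve atomic number: 2 + Z = 3 + 0, so Z = 1.
A = 2 and Z = 1 is ²₁H — a deuteron.

deuteron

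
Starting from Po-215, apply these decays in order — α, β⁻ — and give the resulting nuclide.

Start: (A, Z) = (215, 84).
After α: (211, 82).
After β⁻: (211, 83).
Z = 83 is bismuth.

Bi-211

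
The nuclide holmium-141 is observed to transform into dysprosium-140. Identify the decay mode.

proton emission

ΔA = 140 − 141 = -1; ΔZ = 66 − 67 = -1.
A drops by 1 and Z drops by 1 — a proton was emitted.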